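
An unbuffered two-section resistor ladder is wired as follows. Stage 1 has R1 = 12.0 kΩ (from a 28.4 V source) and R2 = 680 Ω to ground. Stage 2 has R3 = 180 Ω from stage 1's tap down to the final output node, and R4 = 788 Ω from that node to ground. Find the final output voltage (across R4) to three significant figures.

V_out ≈ 0.745 V

Stage 2 presents R3+R4 = 968.0 Ω as a load on stage 1's tap.
Stage 1's lower leg becomes R2‖(R3+R4) = 399.4 Ω, so V_mid = 28.4 × 399.4/12400 = 0.9148 V.
Stage 2 is itself unloaded: V_out = V_mid × R4/(R3+R4) = 0.9148 × 788/968.0 = 0.745 V.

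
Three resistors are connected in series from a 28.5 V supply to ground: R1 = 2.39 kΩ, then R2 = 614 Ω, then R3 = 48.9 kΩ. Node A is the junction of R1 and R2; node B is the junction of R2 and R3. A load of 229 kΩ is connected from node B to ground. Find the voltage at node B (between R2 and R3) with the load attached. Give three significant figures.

V ≈ 26.5 V

At node B, R3 is in parallel with the load: R3‖R_L = 40300 Ω.
Below node A the resistance is R2 + (R3‖R_L) = 40910 Ω, so V_A = 28.5 × 40910/43300 = 26.93 V.
Then V_B = V_A × (R3‖R_L)/(R2 + R3‖R_L) = 26.93 × 40300/40910 = 26.5 V.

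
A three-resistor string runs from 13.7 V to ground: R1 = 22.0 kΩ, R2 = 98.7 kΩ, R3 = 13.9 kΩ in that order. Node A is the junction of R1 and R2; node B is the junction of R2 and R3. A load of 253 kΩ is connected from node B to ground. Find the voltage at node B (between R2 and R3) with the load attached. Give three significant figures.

At node B, R3 is in parallel with the load: R3‖R_L = 13.18 kΩ.
Below node A the resistance is R2 + (R3‖R_L) = 111.9 kΩ, so V_A = 13.7 × 111.9/133.9 = 11.45 V.
Then V_B = V_A × (R3‖R_L)/(R2 + R3‖R_L) = 11.45 × 13.18/111.9 = 1.35 V.

V ≈ 1.35 V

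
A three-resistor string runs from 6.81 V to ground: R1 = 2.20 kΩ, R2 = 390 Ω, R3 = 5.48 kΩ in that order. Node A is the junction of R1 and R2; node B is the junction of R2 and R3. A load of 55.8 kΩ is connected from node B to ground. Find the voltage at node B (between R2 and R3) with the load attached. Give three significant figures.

V ≈ 4.48 V

At node B, R3 is in parallel with the load: R3‖R_L = 4990 Ω.
Below node A the resistance is R2 + (R3‖R_L) = 5380 Ω, so V_A = 6.81 × 5380/7580 = 4.833 V.
Then V_B = V_A × (R3‖R_L)/(R2 + R3‖R_L) = 4.833 × 4990/5380 = 4.48 V.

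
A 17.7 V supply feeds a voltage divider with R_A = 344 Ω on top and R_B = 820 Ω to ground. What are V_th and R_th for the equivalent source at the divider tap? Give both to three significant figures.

V_th is the open-circuit tap voltage: 17.7 × 820/(344 + 820) = 12.5 V.
With the supply zeroed, R_A and R_B appear in parallel from the tap: R_th = R_A‖R_B = (344 × 820)/1164 = 242 Ω.

V_th = 12.5 V, R_th = 242 Ω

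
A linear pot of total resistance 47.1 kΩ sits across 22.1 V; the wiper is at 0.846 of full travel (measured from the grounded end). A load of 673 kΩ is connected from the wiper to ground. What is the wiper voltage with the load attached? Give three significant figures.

The wiper splits the pot into (1−α)R = 7.253 kΩ above and αR = 39.85 kΩ below.
Lower section ‖ load = 37.62 kΩ.
V_wiper = 22.1 × 37.62/(7.253 + 37.62) = 18.5 V.

V ≈ 18.5 V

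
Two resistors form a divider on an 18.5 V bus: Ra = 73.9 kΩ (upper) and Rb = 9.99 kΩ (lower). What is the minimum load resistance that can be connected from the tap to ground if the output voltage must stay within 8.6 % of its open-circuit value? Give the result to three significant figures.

Output resistance R_th = Ra‖Rb = (73.9 × 9.99)/83.89 = 8.800 kΩ.
The fractional drop is R_th/(R_th + R_L); requiring this ≤ 0.0860 gives R_L ≥ R_th(1/0.0860 − 1) = 8.800 × 10.63 = 93.5 kΩ.

R_L(min) ≈ 93.5 kΩ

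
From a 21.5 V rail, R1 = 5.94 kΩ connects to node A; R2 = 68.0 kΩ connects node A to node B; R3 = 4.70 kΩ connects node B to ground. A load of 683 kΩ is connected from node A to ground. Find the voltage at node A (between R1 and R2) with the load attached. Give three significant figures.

Below node A the series string R2+R3 = 72.70 kΩ sits in parallel with the 683 kΩ load: 65.71 kΩ.
V_A = 21.5 × 65.71/(5.94 + 65.71) = 19.7 V.

V ≈ 19.7 V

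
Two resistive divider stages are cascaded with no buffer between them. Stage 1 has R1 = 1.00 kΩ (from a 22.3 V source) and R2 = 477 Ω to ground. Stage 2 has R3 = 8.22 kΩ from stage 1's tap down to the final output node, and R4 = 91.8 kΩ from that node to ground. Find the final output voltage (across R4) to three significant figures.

Stage 2 presents R3+R4 = 100000 Ω as a load on stage 1's tap.
Stage 1's lower leg becomes R2‖(R3+R4) = 474.7 Ω, so V_mid = 22.3 × 474.7/1475 = 7.179 V.
Stage 2 is itself unloaded: V_out = V_mid × R4/(R3+R4) = 7.179 × 91800/100000 = 6.59 V.

V_out ≈ 6.59 V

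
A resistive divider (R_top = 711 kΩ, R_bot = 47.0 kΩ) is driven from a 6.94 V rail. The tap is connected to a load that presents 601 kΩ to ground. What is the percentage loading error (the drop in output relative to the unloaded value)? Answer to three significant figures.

6.83 %

The divider's output (Thévenin) resistance is R_top‖R_bot = 44.09 kΩ.
Fractional drop under load = R_th/(R_th + R_L) = 44.09 / (44.09 + 601) = 0.06834.
So the output falls by 6.83 %.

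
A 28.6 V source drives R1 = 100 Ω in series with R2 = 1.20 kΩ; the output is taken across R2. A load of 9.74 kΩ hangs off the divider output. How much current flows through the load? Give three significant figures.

R2‖R_L = 1068 Ω; V_out = 28.6 × 1068/1168 = 26.15 V.
I_L = V_out / R_L = 26.15 / 9.74 kΩ = 2.69 mA.

I_L ≈ 2.69 mA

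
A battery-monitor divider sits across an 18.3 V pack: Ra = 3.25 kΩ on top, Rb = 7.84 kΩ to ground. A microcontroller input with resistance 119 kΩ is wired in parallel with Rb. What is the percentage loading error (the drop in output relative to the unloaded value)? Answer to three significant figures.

1.89 %

The divider's output (Thévenin) resistance is Ra‖Rb = 2.298 kΩ.
Fractional drop under load = R_th/(R_th + R_L) = 2.298 / (2.298 + 119) = 0.01894.
So the output falls by 1.89 %.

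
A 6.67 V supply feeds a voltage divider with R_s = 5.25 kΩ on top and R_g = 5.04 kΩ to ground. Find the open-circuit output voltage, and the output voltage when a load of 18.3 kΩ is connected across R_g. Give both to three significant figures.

Open-circuit: V = 6.67 × 5.04/(5.25 + 5.04) = 3.27 V.
With the load, R_g becomes R_g‖R_L = 3.952 kΩ, so V = 6.67 × 3.952/9.202 = 2.86 V.

Unloaded: 3.27 V; loaded: 2.86 V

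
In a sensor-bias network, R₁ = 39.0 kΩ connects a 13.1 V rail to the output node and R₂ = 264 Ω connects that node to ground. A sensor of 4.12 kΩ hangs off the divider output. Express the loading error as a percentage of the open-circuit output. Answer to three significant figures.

The divider's output (Thévenin) resistance is R₁‖R₂ = 262.2 Ω.
Fractional drop under load = R_th/(R_th + R_L) = 262.2 / (262.2 + 4120) = 0.05984.
So the output falls by 5.98 %.

5.98 %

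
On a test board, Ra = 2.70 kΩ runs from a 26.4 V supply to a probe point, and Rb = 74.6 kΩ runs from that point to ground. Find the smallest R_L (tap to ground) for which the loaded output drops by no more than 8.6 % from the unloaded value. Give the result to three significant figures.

R_L(min) ≈ 27.7 kΩ

Output resistance R_th = Ra‖Rb = (2.70 × 74.6)/77.30 = 2.606 kΩ.
The fractional drop is R_th/(R_th + R_L); requiring this ≤ 0.0860 gives R_L ≥ R_th(1/0.0860 − 1) = 2.606 × 10.63 = 27.7 kΩ.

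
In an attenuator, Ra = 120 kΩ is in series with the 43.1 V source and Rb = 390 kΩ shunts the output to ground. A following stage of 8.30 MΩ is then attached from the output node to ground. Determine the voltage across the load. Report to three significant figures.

The load sits in parallel with Rb: Rb‖R_L = (390 × 8300) / (390 + 8300) = 372.5 kΩ.
V_out = 43.1 × 372.5 / (120 + 372.5) = 43.1 × 372.5/492.5 = 32.6 V.
(Unloaded it would have been 33.0 V.)

V_out ≈ 32.6 V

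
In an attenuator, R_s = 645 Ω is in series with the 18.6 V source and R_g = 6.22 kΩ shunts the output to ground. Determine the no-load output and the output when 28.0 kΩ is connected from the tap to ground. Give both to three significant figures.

Open-circuit: V = 18.6 × 6220/(645 + 6220) = 16.9 V.
With the load, R_g becomes R_g‖R_L = 5089 Ω, so V = 18.6 × 5089/5734 = 16.5 V.

Unloaded: 16.9 V; loaded: 16.5 V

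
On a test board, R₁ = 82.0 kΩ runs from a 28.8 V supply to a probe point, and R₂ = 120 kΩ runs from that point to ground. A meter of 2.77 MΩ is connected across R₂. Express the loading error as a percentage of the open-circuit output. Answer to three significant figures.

1.73 %

The divider's output (Thévenin) resistance is R₁‖R₂ = 48.71 kΩ.
Fractional drop under load = R_th/(R_th + R_L) = 48.71 / (48.71 + 2770) = 0.01728.
So the output falls by 1.73 %.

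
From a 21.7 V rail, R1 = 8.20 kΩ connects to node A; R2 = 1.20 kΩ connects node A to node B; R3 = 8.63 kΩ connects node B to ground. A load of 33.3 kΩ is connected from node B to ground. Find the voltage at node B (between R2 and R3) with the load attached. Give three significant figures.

V ≈ 9.15 V

At node B, R3 is in parallel with the load: R3‖R_L = 6.854 kΩ.
Below node A the resistance is R2 + (R3‖R_L) = 8.054 kΩ, so V_A = 21.7 × 8.054/16.25 = 10.75 V.
Then V_B = V_A × (R3‖R_L)/(R2 + R3‖R_L) = 10.75 × 6.854/8.054 = 9.15 V.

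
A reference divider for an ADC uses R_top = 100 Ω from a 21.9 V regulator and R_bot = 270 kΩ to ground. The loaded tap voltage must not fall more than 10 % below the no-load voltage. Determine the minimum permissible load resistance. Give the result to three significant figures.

Output resistance R_th = R_top‖R_bot = (100 × 270000)/270100 = 99.96 Ω.
The fractional drop is R_th/(R_th + R_L); requiring this ≤ 0.100 gives R_L ≥ R_th(1/0.100 − 1) = 99.96 × 9.000 = 900 Ω.

R_L(min) ≈ 900 Ω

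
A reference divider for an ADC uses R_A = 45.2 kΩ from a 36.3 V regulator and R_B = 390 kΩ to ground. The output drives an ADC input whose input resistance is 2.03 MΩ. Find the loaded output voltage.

V_out ≈ 31.9 V

The load sits in parallel with R_B: R_B‖R_L = (390 × 2030) / (390 + 2030) = 327.1 kΩ.
V_out = 36.3 × 327.1 / (45.2 + 327.1) = 36.3 × 327.1/372.3 = 31.9 V.
(Unloaded it would have been 32.5 V.)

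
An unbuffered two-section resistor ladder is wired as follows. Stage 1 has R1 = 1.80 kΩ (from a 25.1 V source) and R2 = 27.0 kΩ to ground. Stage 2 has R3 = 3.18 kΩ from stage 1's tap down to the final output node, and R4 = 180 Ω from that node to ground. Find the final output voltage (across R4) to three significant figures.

V_out ≈ 0.839 V

Stage 2 presents R3+R4 = 3360 Ω as a load on stage 1's tap.
Stage 1's lower leg becomes R2‖(R3+R4) = 2988 Ω, so V_mid = 25.1 × 2988/4788 = 15.66 V.
Stage 2 is itself unloaded: V_out = V_mid × R4/(R3+R4) = 15.66 × 180/3360 = 0.839 V.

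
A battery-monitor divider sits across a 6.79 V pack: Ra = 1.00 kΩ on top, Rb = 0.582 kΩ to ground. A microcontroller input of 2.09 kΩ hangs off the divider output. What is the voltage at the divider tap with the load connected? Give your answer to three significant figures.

The load sits in parallel with Rb: Rb‖R_L = (582 × 2090) / (582 + 2090) = 455.2 Ω.
V_out = 6.79 × 455.2 / (1000 + 455.2) = 6.79 × 455.2/1455 = 2.12 V.

V_out ≈ 2.12 V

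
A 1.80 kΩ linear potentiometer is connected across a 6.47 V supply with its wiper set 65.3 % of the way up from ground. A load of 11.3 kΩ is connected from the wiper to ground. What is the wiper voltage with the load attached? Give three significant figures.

V ≈ 4.08 V

The wiper splits the pot into (1−α)R = 624.6 Ω above and αR = 1175 Ω below.
Lower section ‖ load = 1065 Ω.
V_wiper = 6.47 × 1065/(624.6 + 1065) = 4.08 V.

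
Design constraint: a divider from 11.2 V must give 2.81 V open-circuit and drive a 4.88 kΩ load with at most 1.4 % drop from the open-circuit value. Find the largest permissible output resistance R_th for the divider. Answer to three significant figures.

R_th ≤ 69.3 Ω

Loading drop = R_th/(R_th + R_L) ≤ 0.0140, so R_th ≤ R_L · ε/(1−ε) = 4.88 kΩ × 0.0140/0.9860 = 69.3 Ω.
(Any R1, R2 with R2/(R1+R2) = 0.251 and R1‖R2 ≤ 69.3 Ω will meet the spec.)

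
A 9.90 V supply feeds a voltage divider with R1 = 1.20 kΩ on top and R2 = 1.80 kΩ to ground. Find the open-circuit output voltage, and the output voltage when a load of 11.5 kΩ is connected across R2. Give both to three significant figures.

Open-circuit: V = 9.90 × 1.80/(1.20 + 1.80) = 5.94 V.
With the load, R2 becomes R2‖R_L = 1.556 kΩ, so V = 9.90 × 1.556/2.756 = 5.59 V.

Unloaded: 5.94 V; loaded: 5.59 V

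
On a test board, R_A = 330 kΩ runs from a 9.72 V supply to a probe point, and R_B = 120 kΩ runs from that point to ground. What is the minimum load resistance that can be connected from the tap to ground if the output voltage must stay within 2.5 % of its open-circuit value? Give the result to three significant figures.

R_L(min) ≈ 3.43 MΩ

Output resistance R_th = R_A‖R_B = (330 × 120)/450.0 = 88.00 kΩ.
The fractional drop is R_th/(R_th + R_L); requiring this ≤ 0.0250 gives R_L ≥ R_th(1/0.0250 − 1) = 88.00 × 39.00 = 3.43 MΩ.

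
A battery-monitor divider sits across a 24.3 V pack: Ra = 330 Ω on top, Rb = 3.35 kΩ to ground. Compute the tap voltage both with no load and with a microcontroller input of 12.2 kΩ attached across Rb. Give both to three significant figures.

Open-circuit: V = 24.3 × 3350/(330 + 3350) = 22.1 V.
With the load, Rb becomes Rb‖R_L = 2628 Ω, so V = 24.3 × 2628/2958 = 21.6 V.

Unloaded: 22.1 V; loaded: 21.6 V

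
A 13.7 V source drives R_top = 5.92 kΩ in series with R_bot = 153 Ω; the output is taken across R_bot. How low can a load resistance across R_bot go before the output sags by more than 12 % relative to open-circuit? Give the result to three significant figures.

Output resistance R_th = R_top‖R_bot = (5920 × 153)/6073 = 149.1 Ω.
The fractional drop is R_th/(R_th + R_L); requiring this ≤ 0.120 gives R_L ≥ R_th(1/0.120 − 1) = 149.1 × 7.333 = 1.09 kΩ.

R_L(min) ≈ 1.09 kΩ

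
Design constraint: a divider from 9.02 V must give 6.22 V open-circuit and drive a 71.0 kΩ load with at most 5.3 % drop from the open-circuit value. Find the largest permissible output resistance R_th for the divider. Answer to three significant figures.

R_th ≤ 3.97 kΩ

Loading drop = R_th/(R_th + R_L) ≤ 0.0530, so R_th ≤ R_L · ε/(1−ε) = 71.0 kΩ × 0.0530/0.9470 = 3.97 kΩ.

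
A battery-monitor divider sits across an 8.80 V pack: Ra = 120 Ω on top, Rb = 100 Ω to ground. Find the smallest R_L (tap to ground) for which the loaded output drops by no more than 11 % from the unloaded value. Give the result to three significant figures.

R_L(min) ≈ 441 Ω

Output resistance R_th = Ra‖Rb = (120 × 100)/220.0 = 54.55 Ω.
The fractional drop is R_th/(R_th + R_L); requiring this ≤ 0.110 gives R_L ≥ R_th(1/0.110 − 1) = 54.55 × 8.091 = 441 Ω.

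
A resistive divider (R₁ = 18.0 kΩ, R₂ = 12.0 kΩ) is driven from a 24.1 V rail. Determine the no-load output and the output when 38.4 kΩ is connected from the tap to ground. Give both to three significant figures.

Open-circuit: V = 24.1 × 12.0/(18.0 + 12.0) = 9.64 V.
With the load, R₂ becomes R₂‖R_L = 9.143 kΩ, so V = 24.1 × 9.143/27.14 = 8.12 V.

Unloaded: 9.64 V; loaded: 8.12 V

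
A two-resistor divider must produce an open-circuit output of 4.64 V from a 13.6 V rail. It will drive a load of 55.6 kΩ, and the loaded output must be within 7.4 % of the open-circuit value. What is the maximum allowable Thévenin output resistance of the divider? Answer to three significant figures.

R_th ≤ 4.44 kΩ

Loading drop = R_th/(R_th + R_L) ≤ 0.0740, so R_th ≤ R_L · ε/(1−ε) = 55.6 kΩ × 0.0740/0.9260 = 4.44 kΩ.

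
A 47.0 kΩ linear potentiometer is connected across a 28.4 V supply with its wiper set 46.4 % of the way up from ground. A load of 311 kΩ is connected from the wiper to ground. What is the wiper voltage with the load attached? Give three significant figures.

V ≈ 12.7 V

The wiper splits the pot into (1−α)R = 25.19 kΩ above and αR = 21.81 kΩ below.
Lower section ‖ load = 20.38 kΩ.
V_wiper = 28.4 × 20.38/(25.19 + 20.38) = 12.7 V.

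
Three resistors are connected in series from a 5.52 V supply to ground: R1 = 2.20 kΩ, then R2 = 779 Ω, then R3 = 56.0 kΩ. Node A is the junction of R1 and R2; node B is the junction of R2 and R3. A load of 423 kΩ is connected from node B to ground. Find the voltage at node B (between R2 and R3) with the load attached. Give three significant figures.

V ≈ 5.21 V

At node B, R3 is in parallel with the load: R3‖R_L = 49450 Ω.
Below node A the resistance is R2 + (R3‖R_L) = 50230 Ω, so V_A = 5.52 × 50230/52430 = 5.288 V.
Then V_B = V_A × (R3‖R_L)/(R2 + R3‖R_L) = 5.288 × 49450/50230 = 5.21 V.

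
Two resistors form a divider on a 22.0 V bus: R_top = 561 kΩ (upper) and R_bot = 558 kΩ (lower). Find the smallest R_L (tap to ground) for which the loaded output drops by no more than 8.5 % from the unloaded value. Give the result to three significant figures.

R_L(min) ≈ 3.01 MΩ

Output resistance R_th = R_top‖R_bot = (561 × 558)/1119 = 279.7 kΩ.
The fractional drop is R_th/(R_th + R_L); requiring this ≤ 0.0850 gives R_L ≥ R_th(1/0.0850 − 1) = 279.7 × 10.76 = 3.01 MΩ.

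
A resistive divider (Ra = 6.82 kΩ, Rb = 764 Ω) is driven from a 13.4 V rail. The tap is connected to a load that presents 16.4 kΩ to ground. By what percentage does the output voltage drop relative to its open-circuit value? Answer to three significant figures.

4.02 %

The divider's output (Thévenin) resistance is Ra‖Rb = 687.0 Ω.
Fractional drop under load = R_th/(R_th + R_L) = 687.0 / (687.0 + 16400) = 0.04021.
So the output falls by 4.02 %.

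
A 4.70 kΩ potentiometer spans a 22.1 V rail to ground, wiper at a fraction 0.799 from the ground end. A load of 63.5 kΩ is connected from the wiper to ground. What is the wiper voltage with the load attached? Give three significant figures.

V ≈ 17.5 V

The wiper splits the pot into (1−α)R = 944.7 Ω above and αR = 3755 Ω below.
Lower section ‖ load = 3546 Ω.
V_wiper = 22.1 × 3546/(944.7 + 3546) = 17.5 V.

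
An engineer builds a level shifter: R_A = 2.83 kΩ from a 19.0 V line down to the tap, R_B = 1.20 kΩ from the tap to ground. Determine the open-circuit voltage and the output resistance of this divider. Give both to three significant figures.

V_th is the open-circuit tap voltage: 19.0 × 1.20/(2.83 + 1.20) = 5.66 V.
With the supply zeroed, R_A and R_B appear in parallel from the tap: R_th = R_A‖R_B = (2.83 × 1.20)/4.030 = 843 Ω.

V_th = 5.66 V, R_th = 843 Ω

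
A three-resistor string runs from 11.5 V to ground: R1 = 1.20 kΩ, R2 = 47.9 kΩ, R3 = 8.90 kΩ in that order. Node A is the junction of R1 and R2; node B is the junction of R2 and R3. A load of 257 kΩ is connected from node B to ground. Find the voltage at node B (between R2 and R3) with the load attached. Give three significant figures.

At node B, R3 is in parallel with the load: R3‖R_L = 8.602 kΩ.
Below node A the resistance is R2 + (R3‖R_L) = 56.50 kΩ, so V_A = 11.5 × 56.50/57.70 = 11.26 V.
Then V_B = V_A × (R3‖R_L)/(R2 + R3‖R_L) = 11.26 × 8.602/56.50 = 1.71 V.

V ≈ 1.71 V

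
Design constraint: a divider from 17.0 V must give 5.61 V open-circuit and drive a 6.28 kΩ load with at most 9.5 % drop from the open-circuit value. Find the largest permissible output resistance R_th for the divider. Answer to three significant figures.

R_th ≤ 659 Ω

Loading drop = R_th/(R_th + R_L) ≤ 0.0950, so R_th ≤ R_L · ε/(1−ε) = 6.28 kΩ × 0.0950/0.9050 = 659 Ω.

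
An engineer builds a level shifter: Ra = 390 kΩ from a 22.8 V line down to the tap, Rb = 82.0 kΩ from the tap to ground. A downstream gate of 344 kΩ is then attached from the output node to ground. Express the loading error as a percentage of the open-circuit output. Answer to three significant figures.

16.5 %

The divider's output (Thévenin) resistance is Ra‖Rb = 67.75 kΩ.
Fractional drop under load = R_th/(R_th + R_L) = 67.75 / (67.75 + 344) = 0.1646.
So the output falls by 16.5 %.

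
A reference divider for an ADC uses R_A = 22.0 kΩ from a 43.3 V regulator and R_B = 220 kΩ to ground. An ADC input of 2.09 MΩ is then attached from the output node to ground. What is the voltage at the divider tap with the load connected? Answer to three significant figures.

The load sits in parallel with R_B: R_B‖R_L = (220 × 2090) / (220 + 2090) = 199.0 kΩ.
V_out = 43.3 × 199.0 / (22.0 + 199.0) = 43.3 × 199.0/221.0 = 39.0 V.

V_out ≈ 39.0 V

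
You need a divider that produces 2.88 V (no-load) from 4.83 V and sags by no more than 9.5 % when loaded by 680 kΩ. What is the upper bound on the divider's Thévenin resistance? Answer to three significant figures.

Loading drop = R_th/(R_th + R_L) ≤ 0.0950, so R_th ≤ R_L · ε/(1−ε) = 680 kΩ × 0.0950/0.9050 = 71.4 kΩ.
(Any R1, R2 with R2/(R1+R2) = 0.596 and R1‖R2 ≤ 71.4 kΩ will meet the spec.)

R_th ≤ 71.4 kΩ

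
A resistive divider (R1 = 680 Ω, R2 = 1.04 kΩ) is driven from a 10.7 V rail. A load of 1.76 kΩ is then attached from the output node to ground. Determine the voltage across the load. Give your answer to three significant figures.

The load sits in parallel with R2: R2‖R_L = (1040 × 1760) / (1040 + 1760) = 653.7 Ω.
V_out = 10.7 × 653.7 / (680 + 653.7) = 10.7 × 653.7/1334 = 5.24 V.
(Unloaded it would have been 6.47 V.)

V_out ≈ 5.24 V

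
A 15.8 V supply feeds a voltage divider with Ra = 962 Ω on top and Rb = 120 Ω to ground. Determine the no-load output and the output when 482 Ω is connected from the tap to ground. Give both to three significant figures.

Open-circuit: V = 15.8 × 120/(962 + 120) = 1.75 V.
With the load, Rb becomes Rb‖R_L = 96.08 Ω, so V = 15.8 × 96.08/1058 = 1.43 V.

Unloaded: 1.75 V; loaded: 1.43 V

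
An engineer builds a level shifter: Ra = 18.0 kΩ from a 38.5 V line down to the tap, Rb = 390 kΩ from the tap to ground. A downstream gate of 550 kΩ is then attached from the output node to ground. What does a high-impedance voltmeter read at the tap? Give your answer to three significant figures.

V_out ≈ 35.7 V

The load sits in parallel with Rb: Rb‖R_L = (390 × 550) / (390 + 550) = 228.2 kΩ.
V_out = 38.5 × 228.2 / (18.0 + 228.2) = 38.5 × 228.2/246.2 = 35.7 V.
(Unloaded it would have been 36.8 V.)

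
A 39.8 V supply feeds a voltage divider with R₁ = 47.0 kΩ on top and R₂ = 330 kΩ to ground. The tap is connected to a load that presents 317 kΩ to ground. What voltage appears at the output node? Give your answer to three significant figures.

V_out ≈ 30.8 V

The load sits in parallel with R₂: R₂‖R_L = (330 × 317) / (330 + 317) = 161.7 kΩ.
V_out = 39.8 × 161.7 / (47.0 + 161.7) = 39.8 × 161.7/208.7 = 30.8 V.
(Unloaded it would have been 34.8 V.)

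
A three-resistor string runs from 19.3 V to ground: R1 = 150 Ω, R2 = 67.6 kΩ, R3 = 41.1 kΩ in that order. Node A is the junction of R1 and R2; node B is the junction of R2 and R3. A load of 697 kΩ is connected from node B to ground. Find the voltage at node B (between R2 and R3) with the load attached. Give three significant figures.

At node B, R3 is in parallel with the load: R3‖R_L = 38810 Ω.
Below node A the resistance is R2 + (R3‖R_L) = 106400 Ω, so V_A = 19.3 × 106400/106600 = 19.27 V.
Then V_B = V_A × (R3‖R_L)/(R2 + R3‖R_L) = 19.27 × 38810/106400 = 7.03 V.

V ≈ 7.03 V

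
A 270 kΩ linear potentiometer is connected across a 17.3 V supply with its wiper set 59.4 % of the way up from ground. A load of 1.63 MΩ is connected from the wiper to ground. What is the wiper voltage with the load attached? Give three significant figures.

V ≈ 9.88 V

The wiper splits the pot into (1−α)R = 109.6 kΩ above and αR = 160.4 kΩ below.
Lower section ‖ load = 146.0 kΩ.
V_wiper = 17.3 × 146.0/(109.6 + 146.0) = 9.88 V.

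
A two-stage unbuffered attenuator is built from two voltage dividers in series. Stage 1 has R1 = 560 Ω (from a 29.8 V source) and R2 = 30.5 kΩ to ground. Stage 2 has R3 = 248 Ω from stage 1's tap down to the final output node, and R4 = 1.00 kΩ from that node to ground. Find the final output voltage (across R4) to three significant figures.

V_out ≈ 16.3 V

Stage 2 presents R3+R4 = 1248 Ω as a load on stage 1's tap.
Stage 1's lower leg becomes R2‖(R3+R4) = 1199 Ω, so V_mid = 29.8 × 1199/1759 = 20.31 V.
Stage 2 is itself unloaded: V_out = V_mid × R4/(R3+R4) = 20.31 × 1000/1248 = 16.3 V.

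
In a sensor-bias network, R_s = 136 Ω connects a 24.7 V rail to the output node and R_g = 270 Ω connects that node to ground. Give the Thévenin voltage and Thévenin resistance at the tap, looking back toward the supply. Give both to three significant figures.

V_th is the open-circuit tap voltage: 24.7 × 270/(136 + 270) = 16.4 V.
With the supply zeroed, R_s and R_g appear in parallel from the tap: R_th = R_s‖R_g = (136 × 270)/406.0 = 90.4 Ω.

V_th = 16.4 V, R_th = 90.4 Ω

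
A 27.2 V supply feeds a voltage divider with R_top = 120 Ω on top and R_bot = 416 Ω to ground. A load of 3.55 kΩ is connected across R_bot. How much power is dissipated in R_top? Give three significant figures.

Total resistance from the source is R_top + (R_bot‖R_L) = 492.4 Ω, so I = 27.2/492.4 Ω = 55.24 mA.
P = I²·R_top = (55.24 mA)² × 120 Ω = 366 mW.

P ≈ 366 mW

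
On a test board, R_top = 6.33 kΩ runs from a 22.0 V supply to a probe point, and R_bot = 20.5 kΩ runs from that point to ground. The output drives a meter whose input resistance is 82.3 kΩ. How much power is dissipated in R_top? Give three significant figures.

Total resistance from the source is R_top + (R_bot‖R_L) = 22.74 kΩ, so I = 22.0/22.74 kΩ = 0.9674 mA.
P = I²·R_top = (0.9674 mA)² × 6.33 kΩ = 5.92 mW.

P ≈ 5.92 mW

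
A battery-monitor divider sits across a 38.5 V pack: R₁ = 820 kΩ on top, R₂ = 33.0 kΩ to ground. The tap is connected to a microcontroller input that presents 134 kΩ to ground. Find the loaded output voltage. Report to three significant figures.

V_out ≈ 1.20 V

The load sits in parallel with R₂: R₂‖R_L = (33.0 × 134) / (33.0 + 134) = 26.48 kΩ.
V_out = 38.5 × 26.48 / (820 + 26.48) = 38.5 × 26.48/846.5 = 1.20 V.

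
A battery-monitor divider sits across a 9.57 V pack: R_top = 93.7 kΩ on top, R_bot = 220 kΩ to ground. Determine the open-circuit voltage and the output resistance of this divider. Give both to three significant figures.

V_th = 6.71 V, R_th = 65.7 kΩ

V_th is the open-circuit tap voltage: 9.57 × 220/(93.7 + 220) = 6.71 V.
With the supply zeroed, R_top and R_bot appear in parallel from the tap: R_th = R_top‖R_bot = (93.7 × 220)/313.7 = 65.7 kΩ.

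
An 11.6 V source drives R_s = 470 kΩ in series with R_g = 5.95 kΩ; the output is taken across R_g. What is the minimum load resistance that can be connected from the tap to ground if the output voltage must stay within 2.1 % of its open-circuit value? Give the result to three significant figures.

R_L(min) ≈ 274 kΩ

Output resistance R_th = R_s‖R_g = (470 × 5.95)/475.9 = 5.876 kΩ.
The fractional drop is R_th/(R_th + R_L); requiring this ≤ 0.0210 gives R_L ≥ R_th(1/0.0210 − 1) = 5.876 × 46.62 = 274 kΩ.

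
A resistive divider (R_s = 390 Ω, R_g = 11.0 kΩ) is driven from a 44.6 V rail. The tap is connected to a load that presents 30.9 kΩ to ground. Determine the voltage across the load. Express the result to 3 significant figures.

V_out ≈ 42.6 V

The load sits in parallel with R_g: R_g‖R_L = (11000 × 30900) / (11000 + 30900) = 8112 Ω.
V_out = 44.6 × 8112 / (390 + 8112) = 44.6 × 8112/8502 = 42.6 V.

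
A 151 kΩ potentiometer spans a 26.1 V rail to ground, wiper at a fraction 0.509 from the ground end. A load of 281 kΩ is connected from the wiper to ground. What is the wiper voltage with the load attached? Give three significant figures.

V ≈ 11.7 V

The wiper splits the pot into (1−α)R = 74.14 kΩ above and αR = 76.86 kΩ below.
Lower section ‖ load = 60.35 kΩ.
V_wiper = 26.1 × 60.35/(74.14 + 60.35) = 11.7 V.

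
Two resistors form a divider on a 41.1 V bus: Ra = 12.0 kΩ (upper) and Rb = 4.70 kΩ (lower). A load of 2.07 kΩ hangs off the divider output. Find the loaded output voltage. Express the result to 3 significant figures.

The load sits in parallel with Rb: Rb‖R_L = (4.70 × 2.07) / (4.70 + 2.07) = 1.437 kΩ.
V_out = 41.1 × 1.437 / (12.0 + 1.437) = 41.1 × 1.437/13.44 = 4.40 V.

V_out ≈ 4.40 V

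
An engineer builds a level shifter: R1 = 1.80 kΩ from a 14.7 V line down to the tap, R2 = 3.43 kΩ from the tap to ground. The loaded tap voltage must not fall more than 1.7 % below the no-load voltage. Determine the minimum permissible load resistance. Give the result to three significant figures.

R_L(min) ≈ 68.3 kΩ

Output resistance R_th = R1‖R2 = (1.80 × 3.43)/5.230 = 1.180 kΩ.
The fractional drop is R_th/(R_th + R_L); requiring this ≤ 0.0170 gives R_L ≥ R_th(1/0.0170 − 1) = 1.180 × 57.82 = 68.3 kΩ.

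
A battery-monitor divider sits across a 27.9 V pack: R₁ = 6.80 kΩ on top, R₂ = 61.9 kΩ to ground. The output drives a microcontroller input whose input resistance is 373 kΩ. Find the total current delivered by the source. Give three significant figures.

R₂‖R_L = 53.09 kΩ, so the source sees R₁ + R₂‖R_L = 59.89 kΩ.
I = 27.9 V / 59.89 kΩ = 0.466 mA.

I ≈ 0.466 mA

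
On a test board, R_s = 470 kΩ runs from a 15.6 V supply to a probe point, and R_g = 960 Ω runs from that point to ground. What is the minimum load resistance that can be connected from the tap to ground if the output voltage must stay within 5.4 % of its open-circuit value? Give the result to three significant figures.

R_L(min) ≈ 16.8 kΩ

Output resistance R_th = R_s‖R_g = (470000 × 960)/471000 = 958.0 Ω.
The fractional drop is R_th/(R_th + R_L); requiring this ≤ 0.0540 gives R_L ≥ R_th(1/0.0540 − 1) = 958.0 × 17.52 = 16.8 kΩ.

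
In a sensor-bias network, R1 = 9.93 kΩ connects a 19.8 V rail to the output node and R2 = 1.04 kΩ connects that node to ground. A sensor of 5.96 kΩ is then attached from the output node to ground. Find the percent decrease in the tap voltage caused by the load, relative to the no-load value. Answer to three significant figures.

The divider's output (Thévenin) resistance is R1‖R2 = 0.9414 kΩ.
Fractional drop under load = R_th/(R_th + R_L) = 0.9414 / (0.9414 + 5.96) = 0.1364.
So the output falls by 13.6 %.

13.6 %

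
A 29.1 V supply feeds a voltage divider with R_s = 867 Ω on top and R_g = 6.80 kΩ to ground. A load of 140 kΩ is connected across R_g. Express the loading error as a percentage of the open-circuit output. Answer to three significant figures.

The divider's output (Thévenin) resistance is R_s‖R_g = 769.0 Ω.
Fractional drop under load = R_th/(R_th + R_L) = 769.0 / (769.0 + 140000) = 0.005463.
So the output falls by 0.546 %.

0.546 %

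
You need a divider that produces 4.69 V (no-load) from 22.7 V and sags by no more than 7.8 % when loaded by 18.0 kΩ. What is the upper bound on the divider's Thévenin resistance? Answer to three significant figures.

Loading drop = R_th/(R_th + R_L) ≤ 0.0780, so R_th ≤ R_L · ε/(1−ε) = 18.0 kΩ × 0.0780/0.9220 = 1.52 kΩ.
(Any R1, R2 with R2/(R1+R2) = 0.207 and R1‖R2 ≤ 1.52 kΩ will meet the spec.)

R_th ≤ 1.52 kΩ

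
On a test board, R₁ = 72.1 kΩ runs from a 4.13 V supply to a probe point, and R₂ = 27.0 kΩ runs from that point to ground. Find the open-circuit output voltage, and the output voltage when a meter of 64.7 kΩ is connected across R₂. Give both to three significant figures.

Open-circuit: V = 4.13 × 27.0/(72.1 + 27.0) = 1.13 V.
With the load, R₂ becomes R₂‖R_L = 19.05 kΩ, so V = 4.13 × 19.05/91.15 = 0.863 V.

Unloaded: 1.13 V; loaded: 0.863 V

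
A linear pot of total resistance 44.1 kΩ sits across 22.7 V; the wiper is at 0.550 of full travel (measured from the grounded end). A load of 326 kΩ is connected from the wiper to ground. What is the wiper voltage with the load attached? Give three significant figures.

V ≈ 12.1 V

The wiper splits the pot into (1−α)R = 19.84 kΩ above and αR = 24.26 kΩ below.
Lower section ‖ load = 22.58 kΩ.
V_wiper = 22.7 × 22.58/(19.84 + 22.58) = 12.1 V.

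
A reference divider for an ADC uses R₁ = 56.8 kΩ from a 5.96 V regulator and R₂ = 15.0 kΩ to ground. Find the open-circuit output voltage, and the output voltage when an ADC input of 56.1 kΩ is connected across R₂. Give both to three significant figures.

Unloaded: 1.25 V; loaded: 1.03 V

Open-circuit: V = 5.96 × 15.0/(56.8 + 15.0) = 1.25 V.
With the load, R₂ becomes R₂‖R_L = 11.84 kΩ, so V = 5.96 × 11.84/68.64 = 1.03 V.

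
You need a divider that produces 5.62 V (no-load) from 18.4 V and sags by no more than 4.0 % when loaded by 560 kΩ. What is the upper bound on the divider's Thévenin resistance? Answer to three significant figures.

Loading drop = R_th/(R_th + R_L) ≤ 0.0400, so R_th ≤ R_L · ε/(1−ε) = 560 kΩ × 0.0400/0.9600 = 23.3 kΩ.
(Any R1, R2 with R2/(R1+R2) = 0.305 and R1‖R2 ≤ 23.3 kΩ will meet the spec.)

R_th ≤ 23.3 kΩ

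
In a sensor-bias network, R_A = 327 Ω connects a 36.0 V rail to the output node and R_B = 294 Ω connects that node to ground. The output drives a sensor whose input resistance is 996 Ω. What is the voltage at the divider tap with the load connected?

The load sits in parallel with R_B: R_B‖R_L = (294 × 996) / (294 + 996) = 227.0 Ω.
V_out = 36.0 × 227.0 / (327 + 227.0) = 36.0 × 227.0/554.0 = 14.8 V.
(Unloaded it would have been 17.0 V.)

V_out ≈ 14.8 V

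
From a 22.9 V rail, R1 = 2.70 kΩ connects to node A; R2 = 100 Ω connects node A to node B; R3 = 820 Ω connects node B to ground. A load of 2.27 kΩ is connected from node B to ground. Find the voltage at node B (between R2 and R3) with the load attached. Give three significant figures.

V ≈ 4.05 V

At node B, R3 is in parallel with the load: R3‖R_L = 602.4 Ω.
Below node A the resistance is R2 + (R3‖R_L) = 702.4 Ω, so V_A = 22.9 × 702.4/3402 = 4.728 V.
Then V_B = V_A × (R3‖R_L)/(R2 + R3‖R_L) = 4.728 × 602.4/702.4 = 4.05 V.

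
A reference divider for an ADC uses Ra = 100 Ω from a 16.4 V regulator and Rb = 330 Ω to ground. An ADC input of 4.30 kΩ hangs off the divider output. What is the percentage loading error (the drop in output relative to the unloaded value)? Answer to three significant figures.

The divider's output (Thévenin) resistance is Ra‖Rb = 76.74 Ω.
Fractional drop under load = R_th/(R_th + R_L) = 76.74 / (76.74 + 4300) = 0.01753.
So the output falls by 1.75 %.

1.75 %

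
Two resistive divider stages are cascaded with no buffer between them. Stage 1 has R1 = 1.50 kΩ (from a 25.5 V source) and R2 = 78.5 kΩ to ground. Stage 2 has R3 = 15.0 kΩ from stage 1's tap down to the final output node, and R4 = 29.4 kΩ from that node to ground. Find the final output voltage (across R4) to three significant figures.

Stage 2 presents R3+R4 = 44.40 kΩ as a load on stage 1's tap.
Stage 1's lower leg becomes R2‖(R3+R4) = 28.36 kΩ, so V_mid = 25.5 × 28.36/29.86 = 24.22 V.
Stage 2 is itself unloaded: V_out = V_mid × R4/(R3+R4) = 24.22 × 29.4/44.40 = 16.0 V.

V_out ≈ 16.0 V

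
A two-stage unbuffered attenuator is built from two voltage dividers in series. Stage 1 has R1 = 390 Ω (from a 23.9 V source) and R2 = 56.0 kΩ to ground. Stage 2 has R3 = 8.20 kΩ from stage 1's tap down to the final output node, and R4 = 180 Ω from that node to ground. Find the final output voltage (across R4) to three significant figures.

V_out ≈ 0.487 V

Stage 2 presents R3+R4 = 8380 Ω as a load on stage 1's tap.
Stage 1's lower leg becomes R2‖(R3+R4) = 7289 Ω, so V_mid = 23.9 × 7289/7679 = 22.69 V.
Stage 2 is itself unloaded: V_out = V_mid × R4/(R3+R4) = 22.69 × 180/8380 = 0.487 V.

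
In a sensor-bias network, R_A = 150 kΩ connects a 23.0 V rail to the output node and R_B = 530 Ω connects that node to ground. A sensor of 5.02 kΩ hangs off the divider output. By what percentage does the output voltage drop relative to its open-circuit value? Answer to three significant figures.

The divider's output (Thévenin) resistance is R_A‖R_B = 528.1 Ω.
Fractional drop under load = R_th/(R_th + R_L) = 528.1 / (528.1 + 5020) = 0.09519.
So the output falls by 9.52 %.

9.52 %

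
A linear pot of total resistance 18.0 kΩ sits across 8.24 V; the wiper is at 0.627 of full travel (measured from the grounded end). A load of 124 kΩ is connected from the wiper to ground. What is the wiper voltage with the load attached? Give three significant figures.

The wiper splits the pot into (1−α)R = 6.714 kΩ above and αR = 11.29 kΩ below.
Lower section ‖ load = 10.34 kΩ.
V_wiper = 8.24 × 10.34/(6.714 + 10.34) = 5.00 V.

V ≈ 5.00 V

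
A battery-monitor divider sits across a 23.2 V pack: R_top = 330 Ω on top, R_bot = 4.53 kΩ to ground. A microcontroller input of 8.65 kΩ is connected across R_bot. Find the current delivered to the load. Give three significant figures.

R_bot‖R_L = 2973 Ω; V_out = 23.2 × 2973/3303 = 20.88 V.
I_L = V_out / R_L = 20.88 / 8.65 kΩ = 2.41 mA.

I_L ≈ 2.41 mA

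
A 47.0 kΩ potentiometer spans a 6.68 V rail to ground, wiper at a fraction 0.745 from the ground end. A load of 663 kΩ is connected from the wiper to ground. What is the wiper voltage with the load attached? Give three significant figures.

The wiper splits the pot into (1−α)R = 11.98 kΩ above and αR = 35.02 kΩ below.
Lower section ‖ load = 33.26 kΩ.
V_wiper = 6.68 × 33.26/(11.98 + 33.26) = 4.91 V.

V ≈ 4.91 V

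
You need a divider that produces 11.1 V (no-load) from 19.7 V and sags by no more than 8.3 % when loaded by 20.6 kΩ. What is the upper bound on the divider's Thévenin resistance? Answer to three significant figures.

Loading drop = R_th/(R_th + R_L) ≤ 0.0830, so R_th ≤ R_L · ε/(1−ε) = 20.6 kΩ × 0.0830/0.9170 = 1.86 kΩ.

R_th ≤ 1.86 kΩ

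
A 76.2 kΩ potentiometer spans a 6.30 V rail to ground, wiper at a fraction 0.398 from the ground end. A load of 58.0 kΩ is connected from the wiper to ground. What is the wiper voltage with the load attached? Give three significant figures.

V ≈ 1.91 V

The wiper splits the pot into (1−α)R = 45.87 kΩ above and αR = 30.33 kΩ below.
Lower section ‖ load = 19.91 kΩ.
V_wiper = 6.30 × 19.91/(45.87 + 19.91) = 1.91 V.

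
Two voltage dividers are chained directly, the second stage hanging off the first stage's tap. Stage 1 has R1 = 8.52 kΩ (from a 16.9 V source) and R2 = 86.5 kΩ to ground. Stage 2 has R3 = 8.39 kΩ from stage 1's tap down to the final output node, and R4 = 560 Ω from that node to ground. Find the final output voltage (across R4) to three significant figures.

Stage 2 presents R3+R4 = 8950 Ω as a load on stage 1's tap.
Stage 1's lower leg becomes R2‖(R3+R4) = 8111 Ω, so V_mid = 16.9 × 8111/16630 = 8.242 V.
Stage 2 is itself unloaded: V_out = V_mid × R4/(R3+R4) = 8.242 × 560/8950 = 0.516 V.

V_out ≈ 0.516 V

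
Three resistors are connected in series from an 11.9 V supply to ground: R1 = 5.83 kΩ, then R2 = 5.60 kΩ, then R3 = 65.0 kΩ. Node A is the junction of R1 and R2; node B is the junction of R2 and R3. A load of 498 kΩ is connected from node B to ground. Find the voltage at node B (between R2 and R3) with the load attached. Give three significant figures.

At node B, R3 is in parallel with the load: R3‖R_L = 57.50 kΩ.
Below node A the resistance is R2 + (R3‖R_L) = 63.10 kΩ, so V_A = 11.9 × 63.10/68.93 = 10.89 V.
Then V_B = V_A × (R3‖R_L)/(R2 + R3‖R_L) = 10.89 × 57.50/63.10 = 9.93 V.

V ≈ 9.93 V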